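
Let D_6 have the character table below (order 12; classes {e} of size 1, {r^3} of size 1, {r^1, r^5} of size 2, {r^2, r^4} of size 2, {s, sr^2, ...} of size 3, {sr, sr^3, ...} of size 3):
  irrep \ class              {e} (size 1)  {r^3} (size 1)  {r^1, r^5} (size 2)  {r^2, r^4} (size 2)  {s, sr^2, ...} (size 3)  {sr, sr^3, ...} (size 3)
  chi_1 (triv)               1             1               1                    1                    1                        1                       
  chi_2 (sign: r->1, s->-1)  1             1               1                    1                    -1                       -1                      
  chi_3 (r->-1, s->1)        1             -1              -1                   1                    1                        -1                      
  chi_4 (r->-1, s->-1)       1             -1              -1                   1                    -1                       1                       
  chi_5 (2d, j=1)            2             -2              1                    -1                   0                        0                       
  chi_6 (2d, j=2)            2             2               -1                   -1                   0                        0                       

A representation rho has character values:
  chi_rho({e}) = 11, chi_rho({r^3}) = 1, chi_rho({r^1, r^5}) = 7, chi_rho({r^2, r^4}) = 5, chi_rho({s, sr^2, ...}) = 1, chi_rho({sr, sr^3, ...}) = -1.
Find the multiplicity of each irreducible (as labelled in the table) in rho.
Multiplicities: chi_1: 3, chi_2: 3, chi_3: 1, chi_4: 0, chi_5: 2, chi_6: 0.

Details: Use <chi_rho, chi> = (1/|G|) sum_C |C| * chi_rho(C) * conj(chi(C)) with |G| = 12 for each irreducible chi in the table:
  <chi_rho, chi_1> = (1/12)[1*(11)*conj(1) + 1*(1)*conj(1) + 2*(7)*conj(1) + 2*(5)*conj(1) + 3*(1)*conj(1) + 3*(-1)*conj(1)]
      = (1/12)[(11) + (1) + (14) + (10) + (3) + (-3)] = 36/12 = 3
  <chi_rho, chi_2> = (1/12)[1*(11)*conj(1) + 1*(1)*conj(1) + 2*(7)*conj(1) + 2*(5)*conj(1) + 3*(1)*conj(-1) + 3*(-1)*conj(-1)]
      = (1/12)[(11) + (1) + (14) + (10) + (-3) + (3)] = 36/12 = 3
  <chi_rho, chi_3> = (1/12)[1*(11)*conj(1) + 1*(1)*conj(-1) + 2*(7)*conj(-1) + 2*(5)*conj(1) + 3*(1)*conj(1) + 3*(-1)*conj(-1)]
      = (1/12)[(11) + (-1) + (-14) + (10) + (3) + (3)] = 12/12 = 1
  <chi_rho, chi_4> = (1/12)[1*(11)*conj(1) + 1*(1)*conj(-1) + 2*(7)*conj(-1) + 2*(5)*conj(1) + 3*(1)*conj(-1) + 3*(-1)*conj(1)]
      = (1/12)[(11) + (-1) + (-14) + (10) + (-3) + (-3)] = 0/12 = 0
  <chi_rho, chi_5> = (1/12)[1*(11)*conj(2) + 1*(1)*conj(-2) + 2*(7)*conj(1) + 2*(5)*conj(-1) + 3*(1)*conj(0) + 3*(-1)*conj(0)]
      = (1/12)[(22) + (-2) + (14) + (-10) + (0) + (0)] = 24/12 = 2
  <chi_rho, chi_6> = (1/12)[1*(11)*conj(2) + 1*(1)*conj(2) + 2*(7)*conj(-1) + 2*(5)*conj(-1) + 3*(1)*conj(0) + 3*(-1)*conj(0)]
      = (1/12)[(22) + (2) + (-14) + (-10) + (0) + (0)] = 0/12 = 0
Dimension check: dim(rho) = sum (mult * dim) = 3*1 + 3*1 + 1*1 + 0*1 + 2*2 + 0*2 = 11 = chi_rho(e) = 11.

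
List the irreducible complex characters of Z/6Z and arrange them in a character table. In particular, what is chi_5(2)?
Character table of Z/6Z (irreps indexed chi_0,...,chi_5 with chi_k(m) = zeta_6^(k*m), zeta_6 = exp(2*pi*i/6)):
  irrep \ class  {0} (size 1)  {1} (size 1)    {2} (size 1)    {3} (size 1)  {4} (size 1)    {5} (size 1)  
  chi_0          1             1               1               1             1               1             
  chi_1          1             exp(I*pi/3)     exp(2*I*pi/3)   -1            exp(-2*I*pi/3)  exp(-I*pi/3)  
  chi_2          1             exp(2*I*pi/3)   exp(-2*I*pi/3)  1             exp(2*I*pi/3)   exp(-2*I*pi/3)
  chi_3          1             -1              1               -1            1               -1            
  chi_4          1             exp(-2*I*pi/3)  exp(2*I*pi/3)   1             exp(-2*I*pi/3)  exp(2*I*pi/3) 
  chi_5          1             exp(-I*pi/3)    exp(-2*I*pi/3)  -1            exp(2*I*pi/3)   exp(I*pi/3)   

Spot check: chi_5(2) = zeta_6^(5*2) = zeta_6^10 = exp(-2*I*pi/3).

Reasoning: Z/6Z is abelian, so all 6 irreducible complex representations are 1-dimensional. They are given by chi_k(m) = zeta_6^(k*m) for k = 0,...,5. Row orthogonality: sum_m chi_k(m) conj(chi_l(m)) = 6 * [k = l].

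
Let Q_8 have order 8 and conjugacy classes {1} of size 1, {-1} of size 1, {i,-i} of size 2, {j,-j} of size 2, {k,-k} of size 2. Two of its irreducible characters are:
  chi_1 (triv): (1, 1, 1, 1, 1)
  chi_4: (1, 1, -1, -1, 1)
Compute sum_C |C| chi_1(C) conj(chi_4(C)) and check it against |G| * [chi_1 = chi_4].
Sum = 0; so <chi_1, chi_4> = 0 (distinct irreducibles are orthogonal).

Reasoning: Compute term by term over conjugacy classes (|C| * chi_1(C) * conj(chi_4(C))):
  1*(1)*conj(1) + 1*(1)*conj(1) + 2*(1)*conj(-1) + 2*(1)*conj(-1) + 2*(1)*conj(1)
  = (1) + (1) + (-2) + (-2) + (2)
  = 0.
Dividing by |G| = 8 gives 0/8 = 0, matching the row-orthogonality relation <chi_1, chi_4> = [chi_1 = chi_4].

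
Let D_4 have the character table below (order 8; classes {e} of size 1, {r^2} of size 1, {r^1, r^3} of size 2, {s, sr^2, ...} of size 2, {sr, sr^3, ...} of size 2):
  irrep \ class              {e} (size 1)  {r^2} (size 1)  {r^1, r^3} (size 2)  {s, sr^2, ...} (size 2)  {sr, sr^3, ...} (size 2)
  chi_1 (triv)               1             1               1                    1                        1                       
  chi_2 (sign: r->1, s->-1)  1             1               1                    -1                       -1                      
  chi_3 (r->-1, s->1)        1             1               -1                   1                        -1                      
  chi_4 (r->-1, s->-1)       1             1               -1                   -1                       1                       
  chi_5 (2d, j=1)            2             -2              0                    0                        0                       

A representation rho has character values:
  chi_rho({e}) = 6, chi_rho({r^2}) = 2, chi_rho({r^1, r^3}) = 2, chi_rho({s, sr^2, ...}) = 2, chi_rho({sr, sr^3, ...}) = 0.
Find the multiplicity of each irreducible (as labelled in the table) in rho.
Multiplicities: chi_1: 2, chi_2: 1, chi_3: 1, chi_4: 0, chi_5: 1.

Why: Use <chi_rho, chi> = (1/|G|) sum_C |C| * chi_rho(C) * conj(chi(C)) with |G| = 8 for each irreducible chi in the table:
  <chi_rho, chi_1> = (1/8)[1*(6)*conj(1) + 1*(2)*conj(1) + 2*(2)*conj(1) + 2*(2)*conj(1) + 2*(0)*conj(1)]
      = (1/8)[(6) + (2) + (4) + (4) + (0)] = 16/8 = 2
  <chi_rho, chi_2> = (1/8)[1*(6)*conj(1) + 1*(2)*conj(1) + 2*(2)*conj(1) + 2*(2)*conj(-1) + 2*(0)*conj(-1)]
      = (1/8)[(6) + (2) + (4) + (-4) + (0)] = 8/8 = 1
  <chi_rho, chi_3> = (1/8)[1*(6)*conj(1) + 1*(2)*conj(1) + 2*(2)*conj(-1) + 2*(2)*conj(1) + 2*(0)*conj(-1)]
      = (1/8)[(6) + (2) + (-4) + (4) + (0)] = 8/8 = 1
  <chi_rho, chi_4> = (1/8)[1*(6)*conj(1) + 1*(2)*conj(1) + 2*(2)*conj(-1) + 2*(2)*conj(-1) + 2*(0)*conj(1)]
      = (1/8)[(6) + (2) + (-4) + (-4) + (0)] = 0/8 = 0
  <chi_rho, chi_5> = (1/8)[1*(6)*conj(2) + 1*(2)*conj(-2) + 2*(2)*conj(0) + 2*(2)*conj(0) + 2*(0)*conj(0)]
      = (1/8)[(12) + (-4) + (0) + (0) + (0)] = 8/8 = 1
Dimension check: dim(rho) = sum (mult * dim) = 2*1 + 1*1 + 1*1 + 0*1 + 1*2 = 6 = chi_rho(e) = 6.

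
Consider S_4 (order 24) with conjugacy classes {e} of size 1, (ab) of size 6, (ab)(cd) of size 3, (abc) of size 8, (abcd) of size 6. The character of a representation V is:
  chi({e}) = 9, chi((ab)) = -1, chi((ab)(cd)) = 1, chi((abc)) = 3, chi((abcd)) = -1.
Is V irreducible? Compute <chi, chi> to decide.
Not irreducible (reducible): <chi, chi> = 7 > 1.

Reasoning: <chi, chi> = (1/|G|) sum_C |C| * |chi(C)|^2 = (1/24)[1*|9|^2 + 6*|-1|^2 + 3*|1|^2 + 8*|3|^2 + 6*|-1|^2]
  = (1/24)[(81) + (6) + (3) + (72) + (6)] = 168/24 = 7.
A character is irreducible iff <chi, chi> = 1, so this representation is reducible.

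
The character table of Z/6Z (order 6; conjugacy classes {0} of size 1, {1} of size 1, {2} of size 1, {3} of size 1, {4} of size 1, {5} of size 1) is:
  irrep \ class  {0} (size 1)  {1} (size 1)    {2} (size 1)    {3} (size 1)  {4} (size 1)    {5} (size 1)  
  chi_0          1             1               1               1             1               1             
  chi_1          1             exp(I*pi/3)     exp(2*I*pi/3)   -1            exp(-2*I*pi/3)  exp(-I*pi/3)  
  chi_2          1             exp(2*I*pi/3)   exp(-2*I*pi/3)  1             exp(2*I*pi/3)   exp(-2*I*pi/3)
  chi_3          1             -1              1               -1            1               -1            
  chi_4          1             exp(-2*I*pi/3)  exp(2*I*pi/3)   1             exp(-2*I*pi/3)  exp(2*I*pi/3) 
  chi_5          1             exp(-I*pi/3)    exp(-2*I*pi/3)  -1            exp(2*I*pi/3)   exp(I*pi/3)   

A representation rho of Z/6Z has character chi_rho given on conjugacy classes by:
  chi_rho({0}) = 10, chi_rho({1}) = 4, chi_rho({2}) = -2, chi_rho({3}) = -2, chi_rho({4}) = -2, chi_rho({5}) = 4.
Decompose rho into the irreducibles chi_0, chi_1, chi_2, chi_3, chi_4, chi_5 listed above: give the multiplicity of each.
Multiplicities: chi_0: 2, chi_1: 3, chi_2: 1, chi_3: 0, chi_4: 1, chi_5: 3.

Use <chi_rho, chi> = (1/|G|) sum_C |C| * chi_rho(C) * conj(chi(C)) with |G| = 6 for each irreducible chi in the table:
  <chi_rho, chi_0> = (1/6)[1*(10)*conj(1) + 1*(4)*conj(1) + 1*(-2)*conj(1) + 1*(-2)*conj(1) + 1*(-2)*conj(1) + 1*(4)*conj(1)]
      = (1/6)[(10) + (4) + (-2) + (-2) + (-2) + (4)] = 12/6 = 2
  <chi_rho, chi_1> = (1/6)[1*(10)*conj(1) + 1*(4)*conj(exp(I*pi/3)) + 1*(-2)*conj(exp(2*I*pi/3)) + 1*(-2)*conj(-1) + 1*(-2)*conj(exp(-2*I*pi/3)) + 1*(4)*conj(exp(-I*pi/3))]
      = (1/6)[(10) + (2 + 3*exp(-2*I*pi/3) + 2*exp(-I*pi/3) + exp(I*pi/3)) + (4 + 2*exp(-2*I*pi/3) + 4*exp(2*I*pi/3)) + (2) + (4 + 4*exp(-2*I*pi/3) + 2*exp(2*I*pi/3)) + (2 + exp(-I*pi/3) + 2*exp(I*pi/3) + 3*exp(2*I*pi/3))] = 18/6 = 3
  <chi_rho, chi_2> = (1/6)[1*(10)*conj(1) + 1*(4)*conj(exp(2*I*pi/3)) + 1*(-2)*conj(exp(-2*I*pi/3)) + 1*(-2)*conj(1) + 1*(-2)*conj(exp(2*I*pi/3)) + 1*(4)*conj(exp(-2*I*pi/3))]
      = (1/6)[(10) + (-2 + 3*exp(-I*pi/3) + 2*exp(-2*I*pi/3) + exp(2*I*pi/3)) + (4 + 4*exp(-2*I*pi/3) + 2*exp(2*I*pi/3)) + (-2) + (4 + 2*exp(-2*I*pi/3) + 4*exp(2*I*pi/3)) + (-2 + exp(-2*I*pi/3) + 2*exp(2*I*pi/3) + 3*exp(I*pi/3))] = 6/6 = 1
  <chi_rho, chi_3> = (1/6)[1*(10)*conj(1) + 1*(4)*conj(-1) + 1*(-2)*conj(1) + 1*(-2)*conj(-1) + 1*(-2)*conj(1) + 1*(4)*conj(-1)]
      = (1/6)[(10) + (-4) + (-2) + (2) + (-2) + (-4)] = 0/6 = 0
  <chi_rho, chi_4> = (1/6)[1*(10)*conj(1) + 1*(4)*conj(exp(-2*I*pi/3)) + 1*(-2)*conj(exp(2*I*pi/3)) + 1*(-2)*conj(1) + 1*(-2)*conj(exp(-2*I*pi/3)) + 1*(4)*conj(exp(2*I*pi/3))]
      = (1/6)[(10) + (-2 + exp(-2*I*pi/3) + 2*exp(2*I*pi/3) + 3*exp(I*pi/3)) + (4 + 2*exp(-2*I*pi/3) + 4*exp(2*I*pi/3)) + (-2) + (4 + 4*exp(-2*I*pi/3) + 2*exp(2*I*pi/3)) + (-2 + 3*exp(-I*pi/3) + 2*exp(-2*I*pi/3) + exp(2*I*pi/3))] = 6/6 = 1
  <chi_rho, chi_5> = (1/6)[1*(10)*conj(1) + 1*(4)*conj(exp(-I*pi/3)) + 1*(-2)*conj(exp(-2*I*pi/3)) + 1*(-2)*conj(-1) + 1*(-2)*conj(exp(2*I*pi/3)) + 1*(4)*conj(exp(I*pi/3))]
      = (1/6)[(10) + (2 + exp(-I*pi/3) + 2*exp(I*pi/3) + 3*exp(2*I*pi/3)) + (4 + 4*exp(-2*I*pi/3) + 2*exp(2*I*pi/3)) + (2) + (4 + 2*exp(-2*I*pi/3) + 4*exp(2*I*pi/3)) + (2 + 3*exp(-2*I*pi/3) + 2*exp(-I*pi/3) + exp(I*pi/3))] = 18/6 = 3
(Exp terms are combined using exp(i*s)*conj(exp(i*t)) = exp(i*(s-t)), and sums of them are collapsed using the identity that for every m > 1 the m distinct m-th roots of unity sum to 0, e.g. 1 + exp(2*I*pi/3) + exp(-2*I*pi/3) = 0.)
Dimension check: dim(rho) = sum (mult * dim) = 2*1 + 3*1 + 1*1 + 0*1 + 1*1 + 3*1 = 10 = chi_rho(e) = 10.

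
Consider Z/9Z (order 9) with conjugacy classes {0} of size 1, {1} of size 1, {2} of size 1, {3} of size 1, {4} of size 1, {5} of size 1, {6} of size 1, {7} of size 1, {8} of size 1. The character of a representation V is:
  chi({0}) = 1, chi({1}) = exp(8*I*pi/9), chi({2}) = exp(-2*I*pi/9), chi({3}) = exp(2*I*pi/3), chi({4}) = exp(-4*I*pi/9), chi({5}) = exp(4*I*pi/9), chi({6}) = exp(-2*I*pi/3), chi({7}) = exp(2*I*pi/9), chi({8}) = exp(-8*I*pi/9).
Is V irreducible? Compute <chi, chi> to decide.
Irreducible: <chi, chi> = 1.

Argument: <chi, chi> = (1/|G|) sum_C |C| * |chi(C)|^2 = (1/9)[1*|1|^2 + 1*|exp(8*I*pi/9)|^2 + 1*|exp(-2*I*pi/9)|^2 + 1*|exp(2*I*pi/3)|^2 + 1*|exp(-4*I*pi/9)|^2 + 1*|exp(4*I*pi/9)|^2 + 1*|exp(-2*I*pi/3)|^2 + 1*|exp(2*I*pi/9)|^2 + 1*|exp(-8*I*pi/9)|^2]
  = (1/9)[(1) + (1) + (1) + (1) + (1) + (1) + (1) + (1) + (1)] = 9/9 = 1.
(Exp terms are combined using exp(i*s)*conj(exp(i*t)) = exp(i*(s-t)), and sums of them are collapsed using the identity that for every m > 1 the m distinct m-th roots of unity sum to 0, e.g. 1 + exp(2*I*pi/3) + exp(-2*I*pi/3) = 0.)
A character is irreducible iff <chi, chi> = 1, so this representation is irreducible.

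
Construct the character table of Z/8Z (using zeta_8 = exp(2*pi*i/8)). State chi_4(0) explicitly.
Character table of Z/8Z (irreps indexed chi_0,...,chi_7 with chi_k(m) = zeta_8^(k*m), zeta_8 = exp(2*pi*i/8)):
  irrep \ class  {0} (size 1)  {1} (size 1)    {2} (size 1)  {3} (size 1)    {4} (size 1)  {5} (size 1)    {6} (size 1)  {7} (size 1)  
  chi_0          1             1               1             1               1             1               1             1             
  chi_1          1             exp(I*pi/4)     I             exp(3*I*pi/4)   -1            exp(-3*I*pi/4)  -I            exp(-I*pi/4)  
  chi_2          1             I               -1            -I              1             I               -1            -I            
  chi_3          1             exp(3*I*pi/4)   -I            exp(I*pi/4)     -1            exp(-I*pi/4)    I             exp(-3*I*pi/4)
  chi_4          1             -1              1             -1              1             -1              1             -1            
  chi_5          1             exp(-3*I*pi/4)  I             exp(-I*pi/4)    -1            exp(I*pi/4)     -I            exp(3*I*pi/4) 
  chi_6          1             -I              -1            I               1             -I              -1            I             
  chi_7          1             exp(-I*pi/4)    -I            exp(-3*I*pi/4)  -1            exp(3*I*pi/4)   I             exp(I*pi/4)   

Spot check: chi_4(0) = zeta_8^(4*0) = zeta_8^0 = 1.

Z/8Z is abelian, so all 8 irreducible complex representations are 1-dimensional. They are given by chi_k(m) = zeta_8^(k*m) for k = 0,...,7. Row orthogonality: sum_m chi_k(m) conj(chi_l(m)) = 8 * [k = l].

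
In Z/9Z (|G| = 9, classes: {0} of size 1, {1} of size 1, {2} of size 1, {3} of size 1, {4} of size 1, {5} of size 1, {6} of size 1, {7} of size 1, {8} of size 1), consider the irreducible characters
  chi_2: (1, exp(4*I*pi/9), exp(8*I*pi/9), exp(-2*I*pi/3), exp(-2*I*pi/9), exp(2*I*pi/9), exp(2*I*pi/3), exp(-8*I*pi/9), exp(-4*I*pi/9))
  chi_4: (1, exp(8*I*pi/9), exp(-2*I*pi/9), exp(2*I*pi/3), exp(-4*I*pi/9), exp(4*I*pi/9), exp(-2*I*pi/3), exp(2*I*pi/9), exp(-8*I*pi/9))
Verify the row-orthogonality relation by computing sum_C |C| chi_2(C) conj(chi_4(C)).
Sum = 0; so <chi_2, chi_4> = 0 (distinct irreducibles are orthogonal).

Explanation: Compute term by term over conjugacy classes (|C| * chi_2(C) * conj(chi_4(C))):
  1*(1)*conj(1) + 1*(exp(4*I*pi/9))*conj(exp(8*I*pi/9)) + 1*(exp(8*I*pi/9))*conj(exp(-2*I*pi/9)) + 1*(exp(-2*I*pi/3))*conj(exp(2*I*pi/3)) + 1*(exp(-2*I*pi/9))*conj(exp(-4*I*pi/9)) + 1*(exp(2*I*pi/9))*conj(exp(4*I*pi/9)) + 1*(exp(2*I*pi/3))*conj(exp(-2*I*pi/3)) + 1*(exp(-8*I*pi/9))*conj(exp(2*I*pi/9)) + 1*(exp(-4*I*pi/9))*conj(exp(-8*I*pi/9))
  = (1) + (exp(-4*I*pi/9)) + (exp(-8*I*pi/9)) + (exp(2*I*pi/3)) + (exp(2*I*pi/9)) + (exp(-2*I*pi/9)) + (exp(-2*I*pi/3)) + (exp(8*I*pi/9)) + (exp(4*I*pi/9))
  = 0.
(Exp terms are combined using exp(i*s)*conj(exp(i*t)) = exp(i*(s-t)), and sums of them are collapsed using the identity that for every m > 1 the m distinct m-th roots of unity sum to 0, e.g. 1 + exp(2*I*pi/3) + exp(-2*I*pi/3) = 0.)
Dividing by |G| = 9 gives 0/9 = 0, matching the row-orthogonality relation <chi_2, chi_4> = [chi_2 = chi_4].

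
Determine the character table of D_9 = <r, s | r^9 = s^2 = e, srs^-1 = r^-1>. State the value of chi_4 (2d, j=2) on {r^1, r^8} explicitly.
Conjugacy classes: {e} of size 1, {r^1, r^8} of size 2, {r^2, r^7} of size 2, {r^3, r^6} of size 2, {r^4, r^5} of size 2, {s, sr, ..., sr^8} of size 9.
Character table:
  irrep \ class              {e} (size 1)  {r^1, r^8} (size 2)  {r^2, r^7} (size 2)  {r^3, r^6} (size 2)  {r^4, r^5} (size 2)  {s, sr, ..., sr^8} (size 9)
  chi_1 (triv)               1             1                    1                    1                    1                    1                          
  chi_2 (sign: r->1, s->-1)  1             1                    1                    1                    1                    -1                         
  chi_3 (2d, j=1)            2             2*cos(2*pi/9)        2*cos(4*pi/9)        -1                   -2*cos(pi/9)         0                          
  chi_4 (2d, j=2)            2             2*cos(4*pi/9)        -2*cos(pi/9)         -1                   2*cos(2*pi/9)        0                          
  chi_5 (2d, j=3)            2             -1                   -1                   2                    -1                   0                          
  chi_6 (2d, j=4)            2             -2*cos(pi/9)         2*cos(2*pi/9)        -1                   2*cos(4*pi/9)        0                          

Spot check: chi_4 (2d, j=2) on {r^1, r^8} = 2*cos(4*pi/9).

Justification: D_9 has order 2*9 = 18 with 6 conjugacy classes, hence 6 irreducibles. Sum of squared dims 1 + 1 + 4 + 4 + 4 + 4 = 18 = |G|. Linear characters come from the abelianisation; the 2-dimensional irreps have character r^k -> 2*cos(2*pi*j*k/9), reflections -> 0.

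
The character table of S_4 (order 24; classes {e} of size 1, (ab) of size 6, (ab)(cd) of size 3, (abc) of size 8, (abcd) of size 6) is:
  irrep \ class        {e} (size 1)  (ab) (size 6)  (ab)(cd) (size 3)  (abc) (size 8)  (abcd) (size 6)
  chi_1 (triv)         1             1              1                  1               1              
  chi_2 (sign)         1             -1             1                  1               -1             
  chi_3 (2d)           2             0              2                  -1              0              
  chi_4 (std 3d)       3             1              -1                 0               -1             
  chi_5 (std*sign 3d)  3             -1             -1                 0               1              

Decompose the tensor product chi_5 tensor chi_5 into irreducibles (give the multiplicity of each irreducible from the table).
chi_5 tensor chi_5 = chi_1 + chi_3 + chi_4 + chi_5 (all other irreducibles have multiplicity 0).

Reasoning: The character of a tensor product is the pointwise product (chi_5 * chi_5)(C) = chi_5(C) * chi_5(C):
  {e}: (3)*(3), (ab): (-1)*(-1), (ab)(cd): (-1)*(-1), (abc): (0)*(0), (abcd): (1)*(1)
so (chi_5 * chi_5) takes values
  {e} -> 9, (ab) -> 1, (ab)(cd) -> 1, (abc) -> 0, (abcd) -> 1.
Now take the inner product of this character with each irreducible chi from the table, <chi_5*chi_5, chi> = (1/24) sum_C |C| (chi_5*chi_5)(C) conj(chi(C)):
  <chi_5*chi_5, chi_1> = (1/24)[1*(9)*conj(1) + 6*(1)*conj(1) + 3*(1)*conj(1) + 8*(0)*conj(1) + 6*(1)*conj(1)]
      = (1/24)[(9) + (6) + (3) + (0) + (6)] = 24/24 = 1
  <chi_5*chi_5, chi_2> = (1/24)[1*(9)*conj(1) + 6*(1)*conj(-1) + 3*(1)*conj(1) + 8*(0)*conj(1) + 6*(1)*conj(-1)]
      = (1/24)[(9) + (-6) + (3) + (0) + (-6)] = 0/24 = 0
  <chi_5*chi_5, chi_3> = (1/24)[1*(9)*conj(2) + 6*(1)*conj(0) + 3*(1)*conj(2) + 8*(0)*conj(-1) + 6*(1)*conj(0)]
      = (1/24)[(18) + (0) + (6) + (0) + (0)] = 24/24 = 1
  <chi_5*chi_5, chi_4> = (1/24)[1*(9)*conj(3) + 6*(1)*conj(1) + 3*(1)*conj(-1) + 8*(0)*conj(0) + 6*(1)*conj(-1)]
      = (1/24)[(27) + (6) + (-3) + (0) + (-6)] = 24/24 = 1
  <chi_5*chi_5, chi_5> = (1/24)[1*(9)*conj(3) + 6*(1)*conj(-1) + 3*(1)*conj(-1) + 8*(0)*conj(0) + 6*(1)*conj(1)]
      = (1/24)[(27) + (-6) + (-3) + (0) + (6)] = 24/24 = 1
Hence the multiplicities are chi_1: 1, chi_3: 1, chi_4: 1, chi_5: 1. Dimension check: dim(chi_5)*dim(chi_5) = 3*3 = 9 and sum (mult * dim) = 1*1 + 1*2 + 1*3 + 1*3 = 9.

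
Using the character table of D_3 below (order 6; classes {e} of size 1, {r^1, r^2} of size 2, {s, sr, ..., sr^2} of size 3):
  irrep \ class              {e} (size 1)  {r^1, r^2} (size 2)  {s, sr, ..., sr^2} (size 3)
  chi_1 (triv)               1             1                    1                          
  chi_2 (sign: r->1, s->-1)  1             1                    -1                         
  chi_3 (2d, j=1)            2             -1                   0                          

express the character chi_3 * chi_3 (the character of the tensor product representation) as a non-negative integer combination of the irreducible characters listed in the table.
chi_3 tensor chi_3 = chi_1 + chi_2 + chi_3 (all other irreducibles have multiplicity 0).

Explanation: The character of a tensor product is the pointwise product (chi_3 * chi_3)(C) = chi_3(C) * chi_3(C):
  {e}: (2)*(2), {r^1, r^2}: (-1)*(-1), {s, sr, ..., sr^2}: (0)*(0)
so (chi_3 * chi_3) takes values
  {e} -> 4, {r^1, r^2} -> 1, {s, sr, ..., sr^2} -> 0.
Now take the inner product of this character with each irreducible chi from the table, <chi_3*chi_3, chi> = (1/6) sum_C |C| (chi_3*chi_3)(C) conj(chi(C)):
  <chi_3*chi_3, chi_1> = (1/6)[1*(4)*conj(1) + 2*(1)*conj(1) + 3*(0)*conj(1)]
      = (1/6)[(4) + (2) + (0)] = 6/6 = 1
  <chi_3*chi_3, chi_2> = (1/6)[1*(4)*conj(1) + 2*(1)*conj(1) + 3*(0)*conj(-1)]
      = (1/6)[(4) + (2) + (0)] = 6/6 = 1
  <chi_3*chi_3, chi_3> = (1/6)[1*(4)*conj(2) + 2*(1)*conj(-1) + 3*(0)*conj(0)]
      = (1/6)[(8) + (-2) + (0)] = 6/6 = 1
Hence the multiplicities are chi_1: 1, chi_2: 1, chi_3: 1. Dimension check: dim(chi_3)*dim(chi_3) = 2*2 = 4 and sum (mult * dim) = 1*1 + 1*1 + 1*2 = 4.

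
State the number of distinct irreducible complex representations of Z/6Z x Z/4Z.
24

Why: The number of irreducible complex representations of a finite group equals its number of conjugacy classes. Z/6Z x Z/4Z is abelian of order 24, so every element is its own conjugacy class: 24 classes, so Z/6Z x Z/4Z (order 24) has exactly 24 irreducible complex representations.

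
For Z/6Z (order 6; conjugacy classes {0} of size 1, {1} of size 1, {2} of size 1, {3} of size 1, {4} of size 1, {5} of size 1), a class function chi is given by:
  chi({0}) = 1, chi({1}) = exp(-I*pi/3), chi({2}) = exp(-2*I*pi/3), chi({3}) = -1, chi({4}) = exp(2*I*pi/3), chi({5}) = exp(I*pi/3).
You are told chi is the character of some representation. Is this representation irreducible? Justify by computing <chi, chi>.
Irreducible: <chi, chi> = 1.

Derivation: <chi, chi> = (1/|G|) sum_C |C| * |chi(C)|^2 = (1/6)[1*|1|^2 + 1*|exp(-I*pi/3)|^2 + 1*|exp(-2*I*pi/3)|^2 + 1*|-1|^2 + 1*|exp(2*I*pi/3)|^2 + 1*|exp(I*pi/3)|^2]
  = (1/6)[(1) + (1) + (1) + (1) + (1) + (1)] = 6/6 = 1.
(Exp terms are combined using exp(i*s)*conj(exp(i*t)) = exp(i*(s-t)), and sums of them are collapsed using the identity that for every m > 1 the m distinct m-th roots of unity sum to 0, e.g. 1 + exp(2*I*pi/3) + exp(-2*I*pi/3) = 0.)
A character is irreducible iff <chi, chi> = 1, so this representation is irreducible.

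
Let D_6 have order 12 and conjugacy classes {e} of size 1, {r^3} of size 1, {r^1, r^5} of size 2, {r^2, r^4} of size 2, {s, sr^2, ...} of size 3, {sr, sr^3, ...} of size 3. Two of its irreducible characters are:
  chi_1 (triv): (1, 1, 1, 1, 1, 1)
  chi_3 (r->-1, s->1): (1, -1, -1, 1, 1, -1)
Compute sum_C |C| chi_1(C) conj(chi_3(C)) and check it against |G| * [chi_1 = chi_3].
Sum = 0; so <chi_1, chi_3> = 0 (distinct irreducibles are orthogonal).

Reasoning: Compute term by term over conjugacy classes (|C| * chi_1(C) * conj(chi_3(C))):
  1*(1)*conj(1) + 1*(1)*conj(-1) + 2*(1)*conj(-1) + 2*(1)*conj(1) + 3*(1)*conj(1) + 3*(1)*conj(-1)
  = (1) + (-1) + (-2) + (2) + (3) + (-3)
  = 0.
Dividing by |G| = 12 gives 0/12 = 0, matching the row-orthogonality relation <chi_1, chi_3> = [chi_1 = chi_3].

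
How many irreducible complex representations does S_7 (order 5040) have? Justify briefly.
15

Details: The number of irreducible complex representations of a finite group equals its number of conjugacy classes. Conjugacy classes in S_7 correspond to cycle types, i.e. partitions of 7; there are p(7) = 15 of them, so S_7 (order 5040) has exactly 15 irreducible complex representations.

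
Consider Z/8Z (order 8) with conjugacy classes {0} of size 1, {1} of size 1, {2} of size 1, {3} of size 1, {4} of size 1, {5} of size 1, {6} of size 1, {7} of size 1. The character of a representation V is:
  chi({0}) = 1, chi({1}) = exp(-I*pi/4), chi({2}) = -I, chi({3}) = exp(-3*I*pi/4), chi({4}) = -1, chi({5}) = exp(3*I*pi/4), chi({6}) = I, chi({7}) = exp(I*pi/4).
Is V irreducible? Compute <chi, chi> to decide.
Irreducible: <chi, chi> = 1.

Derivation: <chi, chi> = (1/|G|) sum_C |C| * |chi(C)|^2 = (1/8)[1*|1|^2 + 1*|exp(-I*pi/4)|^2 + 1*|-I|^2 + 1*|exp(-3*I*pi/4)|^2 + 1*|-1|^2 + 1*|exp(3*I*pi/4)|^2 + 1*|I|^2 + 1*|exp(I*pi/4)|^2]
  = (1/8)[(1) + (1) + (1) + (1) + (1) + (1) + (1) + (1)] = 8/8 = 1.
(Exp terms are combined using exp(i*s)*conj(exp(i*t)) = exp(i*(s-t)), and sums of them are collapsed using the identity that for every m > 1 the m distinct m-th roots of unity sum to 0, e.g. 1 + exp(2*I*pi/3) + exp(-2*I*pi/3) = 0.)
A character is irreducible iff <chi, chi> = 1, so this representation is irreducible.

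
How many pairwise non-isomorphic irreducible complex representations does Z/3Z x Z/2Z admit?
6

Details: The number of irreducible complex representations of a finite group equals its number of conjugacy classes. Z/3Z x Z/2Z is abelian of order 6, so every element is its own conjugacy class: 6 classes, so Z/3Z x Z/2Z (order 6) has exactly 6 irreducible complex representations.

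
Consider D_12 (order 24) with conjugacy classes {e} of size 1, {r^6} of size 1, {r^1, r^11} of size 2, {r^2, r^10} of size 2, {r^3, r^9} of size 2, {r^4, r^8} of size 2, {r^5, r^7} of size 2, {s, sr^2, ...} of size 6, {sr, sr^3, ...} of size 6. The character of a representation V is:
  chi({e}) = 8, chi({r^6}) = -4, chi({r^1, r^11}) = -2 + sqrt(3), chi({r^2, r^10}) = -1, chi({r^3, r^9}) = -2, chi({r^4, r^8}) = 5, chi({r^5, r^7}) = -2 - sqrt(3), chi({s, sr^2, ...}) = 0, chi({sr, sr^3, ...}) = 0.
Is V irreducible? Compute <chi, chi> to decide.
Not irreducible (reducible): <chi, chi> = 7 > 1.

Derivation: <chi, chi> = (1/|G|) sum_C |C| * |chi(C)|^2 = (1/24)[1*|8|^2 + 1*|-4|^2 + 2*|-2 + sqrt(3)|^2 + 2*|-1|^2 + 2*|-2|^2 + 2*|5|^2 + 2*|-2 - sqrt(3)|^2 + 6*|0|^2 + 6*|0|^2]
  = (1/24)[(64) + (16) + (14 - 8*sqrt(3)) + (2) + (8) + (50) + (8*sqrt(3) + 14) + (0) + (0)] = 168/24 = 7.
A character is irreducible iff <chi, chi> = 1, so this representation is reducible.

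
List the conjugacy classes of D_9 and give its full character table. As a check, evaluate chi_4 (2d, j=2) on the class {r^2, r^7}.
Conjugacy classes: {e} of size 1, {r^1, r^8} of size 2, {r^2, r^7} of size 2, {r^3, r^6} of size 2, {r^4, r^5} of size 2, {s, sr, ..., sr^8} of size 9.
Character table:
  irrep \ class              {e} (size 1)  {r^1, r^8} (size 2)  {r^2, r^7} (size 2)  {r^3, r^6} (size 2)  {r^4, r^5} (size 2)  {s, sr, ..., sr^8} (size 9)
  chi_1 (triv)               1             1                    1                    1                    1                    1                          
  chi_2 (sign: r->1, s->-1)  1             1                    1                    1                    1                    -1                         
  chi_3 (2d, j=1)            2             2*cos(2*pi/9)        2*cos(4*pi/9)        -1                   -2*cos(pi/9)         0                          
  chi_4 (2d, j=2)            2             2*cos(4*pi/9)        -2*cos(pi/9)         -1                   2*cos(2*pi/9)        0                          
  chi_5 (2d, j=3)            2             -1                   -1                   2                    -1                   0                          
  chi_6 (2d, j=4)            2             -2*cos(pi/9)         2*cos(2*pi/9)        -1                   2*cos(4*pi/9)        0                          

Spot check: chi_4 (2d, j=2) on {r^2, r^7} = -2*cos(pi/9).

Details: D_9 has order 2*9 = 18 with 6 conjugacy classes, hence 6 irreducibles. Sum of squared dims 1 + 1 + 4 + 4 + 4 + 4 = 18 = |G|. Linear characters come from the abelianisation; the 2-dimensional irreps have character r^k -> 2*cos(2*pi*j*k/9), reflections -> 0.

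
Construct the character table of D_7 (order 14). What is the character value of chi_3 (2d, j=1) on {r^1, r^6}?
Conjugacy classes: {e} of size 1, {r^1, r^6} of size 2, {r^2, r^5} of size 2, {r^3, r^4} of size 2, {s, sr, ..., sr^6} of size 7.
Character table:
  irrep \ class              {e} (size 1)  {r^1, r^6} (size 2)  {r^2, r^5} (size 2)  {r^3, r^4} (size 2)  {s, sr, ..., sr^6} (size 7)
  chi_1 (triv)               1             1                    1                    1                    1                          
  chi_2 (sign: r->1, s->-1)  1             1                    1                    1                    -1                         
  chi_3 (2d, j=1)            2             2*cos(2*pi/7)        -2*cos(3*pi/7)       -2*cos(pi/7)         0                          
  chi_4 (2d, j=2)            2             -2*cos(3*pi/7)       -2*cos(pi/7)         2*cos(2*pi/7)        0                          
  chi_5 (2d, j=3)            2             -2*cos(pi/7)         2*cos(2*pi/7)        -2*cos(3*pi/7)       0                          

Spot check: chi_3 (2d, j=1) on {r^1, r^6} = 2*cos(2*pi/7).

Details: D_7 has order 2*7 = 14 with 5 conjugacy classes, hence 5 irreducibles. Sum of squared dims 1 + 1 + 4 + 4 + 4 = 14 = |G|. Linear characters come from the abelianisation; the 2-dimensional irreps have character r^k -> 2*cos(2*pi*j*k/7), reflections -> 0.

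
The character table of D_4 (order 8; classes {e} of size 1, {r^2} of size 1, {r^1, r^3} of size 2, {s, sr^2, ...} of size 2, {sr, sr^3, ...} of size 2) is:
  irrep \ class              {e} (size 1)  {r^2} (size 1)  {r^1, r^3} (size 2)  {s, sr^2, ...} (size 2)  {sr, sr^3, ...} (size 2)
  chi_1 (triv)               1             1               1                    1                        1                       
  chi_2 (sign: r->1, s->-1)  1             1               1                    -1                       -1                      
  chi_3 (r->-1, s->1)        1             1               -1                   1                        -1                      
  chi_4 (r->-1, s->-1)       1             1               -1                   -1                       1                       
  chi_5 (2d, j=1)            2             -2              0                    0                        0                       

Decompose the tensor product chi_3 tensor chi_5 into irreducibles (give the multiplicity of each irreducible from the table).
chi_3 tensor chi_5 = chi_5 (all other irreducibles have multiplicity 0).

Derivation: The character of a tensor product is the pointwise product (chi_3 * chi_5)(C) = chi_3(C) * chi_5(C):
  {e}: (1)*(2), {r^2}: (1)*(-2), {r^1, r^3}: (-1)*(0), {s, sr^2, ...}: (1)*(0), {sr, sr^3, ...}: (-1)*(0)
so (chi_3 * chi_5) takes values
  {e} -> 2, {r^2} -> -2, {r^1, r^3} -> 0, {s, sr^2, ...} -> 0, {sr, sr^3, ...} -> 0.
Now take the inner product of this character with each irreducible chi from the table, <chi_3*chi_5, chi> = (1/8) sum_C |C| (chi_3*chi_5)(C) conj(chi(C)):
  <chi_3*chi_5, chi_1> = (1/8)[1*(2)*conj(1) + 1*(-2)*conj(1) + 2*(0)*conj(1) + 2*(0)*conj(1) + 2*(0)*conj(1)]
      = (1/8)[(2) + (-2) + (0) + (0) + (0)] = 0/8 = 0
  <chi_3*chi_5, chi_2> = (1/8)[1*(2)*conj(1) + 1*(-2)*conj(1) + 2*(0)*conj(1) + 2*(0)*conj(-1) + 2*(0)*conj(-1)]
      = (1/8)[(2) + (-2) + (0) + (0) + (0)] = 0/8 = 0
  <chi_3*chi_5, chi_3> = (1/8)[1*(2)*conj(1) + 1*(-2)*conj(1) + 2*(0)*conj(-1) + 2*(0)*conj(1) + 2*(0)*conj(-1)]
      = (1/8)[(2) + (-2) + (0) + (0) + (0)] = 0/8 = 0
  <chi_3*chi_5, chi_4> = (1/8)[1*(2)*conj(1) + 1*(-2)*conj(1) + 2*(0)*conj(-1) + 2*(0)*conj(-1) + 2*(0)*conj(1)]
      = (1/8)[(2) + (-2) + (0) + (0) + (0)] = 0/8 = 0
  <chi_3*chi_5, chi_5> = (1/8)[1*(2)*conj(2) + 1*(-2)*conj(-2) + 2*(0)*conj(0) + 2*(0)*conj(0) + 2*(0)*conj(0)]
      = (1/8)[(4) + (4) + (0) + (0) + (0)] = 8/8 = 1
Hence the multiplicities are chi_5: 1. Dimension check: dim(chi_3)*dim(chi_5) = 1*2 = 2 and sum (mult * dim) = 1*2 = 2.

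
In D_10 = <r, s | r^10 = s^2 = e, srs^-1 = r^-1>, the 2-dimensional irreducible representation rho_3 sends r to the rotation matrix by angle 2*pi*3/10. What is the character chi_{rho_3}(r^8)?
chi_{rho_3}(r^8) = 2*cos(2*pi*3*8/10) = -sqrt(5)/2 - 1/2

Working: rho_3(r^8) is rotation by angle 2*pi*3*8/10, whose trace is 2*cos(2*pi*3*8/10) = -sqrt(5)/2 - 1/2.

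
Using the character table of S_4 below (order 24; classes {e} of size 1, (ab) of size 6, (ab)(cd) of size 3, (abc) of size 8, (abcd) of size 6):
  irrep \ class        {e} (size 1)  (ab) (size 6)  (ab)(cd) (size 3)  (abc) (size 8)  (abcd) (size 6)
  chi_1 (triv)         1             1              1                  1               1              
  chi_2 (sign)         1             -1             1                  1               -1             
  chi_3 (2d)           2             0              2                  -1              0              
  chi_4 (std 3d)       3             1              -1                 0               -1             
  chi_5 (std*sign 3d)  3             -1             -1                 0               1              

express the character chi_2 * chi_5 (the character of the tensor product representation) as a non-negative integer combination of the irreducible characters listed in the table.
chi_2 tensor chi_5 = chi_4 (all other irreducibles have multiplicity 0).

Argument: The character of a tensor product is the pointwise product (chi_2 * chi_5)(C) = chi_2(C) * chi_5(C):
  {e}: (1)*(3), (ab): (-1)*(-1), (ab)(cd): (1)*(-1), (abc): (1)*(0), (abcd): (-1)*(1)
so (chi_2 * chi_5) takes values
  {e} -> 3, (ab) -> 1, (ab)(cd) -> -1, (abc) -> 0, (abcd) -> -1.
Now take the inner product of this character with each irreducible chi from the table, <chi_2*chi_5, chi> = (1/24) sum_C |C| (chi_2*chi_5)(C) conj(chi(C)):
  <chi_2*chi_5, chi_1> = (1/24)[1*(3)*conj(1) + 6*(1)*conj(1) + 3*(-1)*conj(1) + 8*(0)*conj(1) + 6*(-1)*conj(1)]
      = (1/24)[(3) + (6) + (-3) + (0) + (-6)] = 0/24 = 0
  <chi_2*chi_5, chi_2> = (1/24)[1*(3)*conj(1) + 6*(1)*conj(-1) + 3*(-1)*conj(1) + 8*(0)*conj(1) + 6*(-1)*conj(-1)]
      = (1/24)[(3) + (-6) + (-3) + (0) + (6)] = 0/24 = 0
  <chi_2*chi_5, chi_3> = (1/24)[1*(3)*conj(2) + 6*(1)*conj(0) + 3*(-1)*conj(2) + 8*(0)*conj(-1) + 6*(-1)*conj(0)]
      = (1/24)[(6) + (0) + (-6) + (0) + (0)] = 0/24 = 0
  <chi_2*chi_5, chi_4> = (1/24)[1*(3)*conj(3) + 6*(1)*conj(1) + 3*(-1)*conj(-1) + 8*(0)*conj(0) + 6*(-1)*conj(-1)]
      = (1/24)[(9) + (6) + (3) + (0) + (6)] = 24/24 = 1
  <chi_2*chi_5, chi_5> = (1/24)[1*(3)*conj(3) + 6*(1)*conj(-1) + 3*(-1)*conj(-1) + 8*(0)*conj(0) + 6*(-1)*conj(1)]
      = (1/24)[(9) + (-6) + (3) + (0) + (-6)] = 0/24 = 0
Hence the multiplicities are chi_4: 1. Dimension check: dim(chi_2)*dim(chi_5) = 1*3 = 3 and sum (mult * dim) = 1*3 = 3.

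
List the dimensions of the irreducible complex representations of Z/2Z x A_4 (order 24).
Dimensions: 1, 1, 1, 1, 1, 1, 3, 3

Solution. There are 8 irreducibles (= number of conjugacy classes). Their dimensions d_i satisfy sum d_i^2 = |G| = 24: 1 + 1 + 1 + 1 + 1 + 1 + 9 + 9 = 24. (For the product with Z/2Z: each of the 2 1-dim characters of Z/2Z tensors with each irrep of A_4, giving 2 copies of each A_4-dimension.)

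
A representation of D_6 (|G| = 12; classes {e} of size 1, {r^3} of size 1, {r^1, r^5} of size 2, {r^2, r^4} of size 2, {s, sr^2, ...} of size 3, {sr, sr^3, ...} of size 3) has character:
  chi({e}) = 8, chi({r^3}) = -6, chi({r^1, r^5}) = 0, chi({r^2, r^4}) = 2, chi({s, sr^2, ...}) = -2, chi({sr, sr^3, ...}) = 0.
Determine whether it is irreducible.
Not irreducible (reducible): <chi, chi> = 10 > 1.

Why: <chi, chi> = (1/|G|) sum_C |C| * |chi(C)|^2 = (1/12)[1*|8|^2 + 1*|-6|^2 + 2*|0|^2 + 2*|2|^2 + 3*|-2|^2 + 3*|0|^2]
  = (1/12)[(64) + (36) + (0) + (8) + (12) + (0)] = 120/12 = 10.
A character is irreducible iff <chi, chi> = 1, so this representation is reducible.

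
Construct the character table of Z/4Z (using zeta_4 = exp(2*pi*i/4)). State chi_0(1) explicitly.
Character table of Z/4Z (irreps indexed chi_0,...,chi_3 with chi_k(m) = zeta_4^(k*m), zeta_4 = exp(2*pi*i/4)):
  irrep \ class  {0} (size 1)  {1} (size 1)  {2} (size 1)  {3} (size 1)
  chi_0          1             1             1             1           
  chi_1          1             I             -1            -I          
  chi_2          1             -1            1             -1          
  chi_3          1             -I            -1            I           

Spot check: chi_0(1) = zeta_4^(0*1) = zeta_4^0 = 1.

Solution. Z/4Z is abelian, so all 4 irreducible complex representations are 1-dimensional. They are given by chi_k(m) = zeta_4^(k*m) for k = 0,...,3. Row orthogonality: sum_m chi_k(m) conj(chi_l(m)) = 4 * [k = l].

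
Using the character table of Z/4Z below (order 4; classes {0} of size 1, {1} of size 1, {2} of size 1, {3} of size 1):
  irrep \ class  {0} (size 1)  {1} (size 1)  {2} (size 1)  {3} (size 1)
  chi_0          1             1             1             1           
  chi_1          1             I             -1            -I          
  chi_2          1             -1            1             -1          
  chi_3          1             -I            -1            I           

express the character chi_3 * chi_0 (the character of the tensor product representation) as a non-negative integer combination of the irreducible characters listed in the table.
chi_3 tensor chi_0 = chi_3 (all other irreducibles have multiplicity 0).

Derivation: The character of a tensor product is the pointwise product (chi_3 * chi_0)(C) = chi_3(C) * chi_0(C):
  {0}: (1)*(1), {1}: (-I)*(1), {2}: (-1)*(1), {3}: (I)*(1)
so (chi_3 * chi_0) takes values
  {0} -> 1, {1} -> -I, {2} -> -1, {3} -> I.
Now take the inner product of this character with each irreducible chi from the table, <chi_3*chi_0, chi> = (1/4) sum_C |C| (chi_3*chi_0)(C) conj(chi(C)):
  <chi_3*chi_0, chi_0> = (1/4)[1*(1)*conj(1) + 1*(-I)*conj(1) + 1*(-1)*conj(1) + 1*(I)*conj(1)]
      = (1/4)[(1) + (-I) + (-1) + (I)] = 0/4 = 0
  <chi_3*chi_0, chi_1> = (1/4)[1*(1)*conj(1) + 1*(-I)*conj(I) + 1*(-1)*conj(-1) + 1*(I)*conj(-I)]
      = (1/4)[(1) + (-1) + (1) + (-1)] = 0/4 = 0
  <chi_3*chi_0, chi_2> = (1/4)[1*(1)*conj(1) + 1*(-I)*conj(-1) + 1*(-1)*conj(1) + 1*(I)*conj(-1)]
      = (1/4)[(1) + (I) + (-1) + (-I)] = 0/4 = 0
  <chi_3*chi_0, chi_3> = (1/4)[1*(1)*conj(1) + 1*(-I)*conj(-I) + 1*(-1)*conj(-1) + 1*(I)*conj(I)]
      = (1/4)[(1) + (1) + (1) + (1)] = 4/4 = 1
(Exp terms are combined using exp(i*s)*conj(exp(i*t)) = exp(i*(s-t)), and sums of them are collapsed using the identity that for every m > 1 the m distinct m-th roots of unity sum to 0, e.g. 1 + exp(2*I*pi/3) + exp(-2*I*pi/3) = 0.)
Hence the multiplicities are chi_3: 1. Dimension check: dim(chi_3)*dim(chi_0) = 1*1 = 1 and sum (mult * dim) = 1*1 = 1.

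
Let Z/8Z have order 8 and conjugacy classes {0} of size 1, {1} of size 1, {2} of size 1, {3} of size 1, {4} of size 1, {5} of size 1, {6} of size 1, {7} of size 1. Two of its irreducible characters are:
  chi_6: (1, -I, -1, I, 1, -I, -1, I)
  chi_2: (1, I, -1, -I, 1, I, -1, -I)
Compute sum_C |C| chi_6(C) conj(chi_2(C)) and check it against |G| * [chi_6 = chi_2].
Sum = 0; so <chi_6, chi_2> = 0 (distinct irreducibles are orthogonal).

Derivation: Compute term by term over conjugacy classes (|C| * chi_6(C) * conj(chi_2(C))):
  1*(1)*conj(1) + 1*(-I)*conj(I) + 1*(-1)*conj(-1) + 1*(I)*conj(-I) + 1*(1)*conj(1) + 1*(-I)*conj(I) + 1*(-1)*conj(-1) + 1*(I)*conj(-I)
  = (1) + (-1) + (1) + (-1) + (1) + (-1) + (1) + (-1)
  = 0.
(Exp terms are combined using exp(i*s)*conj(exp(i*t)) = exp(i*(s-t)), and sums of them are collapsed using the identity that for every m > 1 the m distinct m-th roots of unity sum to 0, e.g. 1 + exp(2*I*pi/3) + exp(-2*I*pi/3) = 0.)
Dividing by |G| = 8 gives 0/8 = 0, matching the row-orthogonality relation <chi_6, chi_2> = [chi_6 = chi_2].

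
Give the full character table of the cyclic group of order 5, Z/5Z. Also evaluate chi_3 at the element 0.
Character table of Z/5Z (irreps indexed chi_0,...,chi_4 with chi_k(m) = zeta_5^(k*m), zeta_5 = exp(2*pi*i/5)):
  irrep \ class  {0} (size 1)  {1} (size 1)    {2} (size 1)    {3} (size 1)    {4} (size 1)  
  chi_0          1             1               1               1               1             
  chi_1          1             exp(2*I*pi/5)   exp(4*I*pi/5)   exp(-4*I*pi/5)  exp(-2*I*pi/5)
  chi_2          1             exp(4*I*pi/5)   exp(-2*I*pi/5)  exp(2*I*pi/5)   exp(-4*I*pi/5)
  chi_3          1             exp(-4*I*pi/5)  exp(2*I*pi/5)   exp(-2*I*pi/5)  exp(4*I*pi/5) 
  chi_4          1             exp(-2*I*pi/5)  exp(-4*I*pi/5)  exp(4*I*pi/5)   exp(2*I*pi/5) 

Spot check: chi_3(0) = zeta_5^(3*0) = zeta_5^0 = 1.

Explanation: Z/5Z is abelian, so all 5 irreducible complex representations are 1-dimensional. They are given by chi_k(m) = zeta_5^(k*m) for k = 0,...,4. Row orthogonality: sum_m chi_k(m) conj(chi_l(m)) = 5 * [k = l].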